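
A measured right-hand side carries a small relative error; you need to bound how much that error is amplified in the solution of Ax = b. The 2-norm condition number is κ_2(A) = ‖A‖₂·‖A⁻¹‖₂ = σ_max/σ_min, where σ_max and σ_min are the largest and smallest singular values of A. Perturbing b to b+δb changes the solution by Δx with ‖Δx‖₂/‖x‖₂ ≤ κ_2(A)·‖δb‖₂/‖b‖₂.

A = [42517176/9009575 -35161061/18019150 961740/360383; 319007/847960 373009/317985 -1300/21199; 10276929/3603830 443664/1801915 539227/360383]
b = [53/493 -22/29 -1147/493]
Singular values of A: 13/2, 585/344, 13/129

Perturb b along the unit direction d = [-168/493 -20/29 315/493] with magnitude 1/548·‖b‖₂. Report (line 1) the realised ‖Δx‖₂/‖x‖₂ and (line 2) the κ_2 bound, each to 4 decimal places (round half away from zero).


0.0044
0.1177

σ_max = 13/2, σ_min = 13/129
κ_2(A) = (13/2) / (13/129) = 64.5000
perturbation bound = 64.5000·1/548 = 0.1177
solve Ax = b  →  x = [4.0233 -2.3985 -8.8281]
‖b‖ = 2.4495, ‖x‖ = 9.9937
δb = ε·‖b‖·d = [-0.0015 -0.0031 0.0029]; solving A·Δx = δb gives ‖Δx‖ = 0.0444
realised ‖Δx‖/‖x‖ = 0.0044
realised/bound (from unrounded values) ≈ 0.0377


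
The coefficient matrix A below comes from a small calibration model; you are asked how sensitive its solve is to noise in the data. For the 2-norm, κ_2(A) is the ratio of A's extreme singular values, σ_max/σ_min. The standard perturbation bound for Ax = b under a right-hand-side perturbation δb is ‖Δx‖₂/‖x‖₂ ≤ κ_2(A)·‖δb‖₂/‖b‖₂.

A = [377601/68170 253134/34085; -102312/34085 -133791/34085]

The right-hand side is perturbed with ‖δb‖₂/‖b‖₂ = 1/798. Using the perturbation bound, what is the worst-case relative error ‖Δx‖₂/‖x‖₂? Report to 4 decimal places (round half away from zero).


0.2513

form AᵀA = [638247393/16080100 212734431/4020025; 212734431/4020025 283656933/4020025] with trace 70915005/643204 and determinant 194481/643204
char-poly roots: 441/4 and 441/160801
κ_2(A) = √(λ_max/λ_min) = √((441/4) / (441/160801)) = 200.5000
bound on ‖Δx‖/‖x‖: κ·ε = 200.5000·1/798 = 0.2513


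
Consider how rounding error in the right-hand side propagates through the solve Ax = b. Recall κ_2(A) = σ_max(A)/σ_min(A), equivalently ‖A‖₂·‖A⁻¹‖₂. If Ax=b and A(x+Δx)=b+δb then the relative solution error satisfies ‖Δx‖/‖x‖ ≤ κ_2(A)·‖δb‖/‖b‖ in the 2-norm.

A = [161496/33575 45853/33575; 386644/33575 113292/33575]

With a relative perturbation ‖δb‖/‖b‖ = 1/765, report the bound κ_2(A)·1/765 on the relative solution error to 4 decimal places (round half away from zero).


0.4389

M = AᵀA = [175574540752/1127280625 51208748136/1127280625; 51208748136/1127280625 14937574873/1127280625]. tr(M)=304819385/1803649, det(M)=456976/1803649
char-poly roots: 169 and 2704/1803649
κ_2(A) = √(λ_max/λ_min) = √(169 / (2704/1803649)) = 335.7500
κ_2(A)·‖δb‖/‖b‖ = 0.4389


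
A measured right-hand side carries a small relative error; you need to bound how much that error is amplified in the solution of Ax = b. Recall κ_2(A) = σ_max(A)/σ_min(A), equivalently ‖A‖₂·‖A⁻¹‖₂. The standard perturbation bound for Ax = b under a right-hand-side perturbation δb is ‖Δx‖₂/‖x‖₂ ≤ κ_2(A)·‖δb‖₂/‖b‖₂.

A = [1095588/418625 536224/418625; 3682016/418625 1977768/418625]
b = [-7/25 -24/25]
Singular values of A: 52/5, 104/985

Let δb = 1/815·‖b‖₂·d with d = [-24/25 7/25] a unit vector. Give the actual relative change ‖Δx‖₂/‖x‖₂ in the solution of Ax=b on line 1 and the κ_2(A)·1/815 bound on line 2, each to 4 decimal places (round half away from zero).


σ_max = 52/5, σ_min = 104/985
κ_2(A) = (52/5) / (104/985) = 98.5000
bound on ‖Δx‖/‖x‖: κ·ε = 98.5000·1/815 = 0.1209
solve Ax = b  →  x = [-0.0848 -0.0452]
‖b‖₂ = 1.0000 and ‖x‖₂ = 0.0962
re-solving with b+δb shifts x by Δx of norm 0.0116
dividing the unrounded norms, ‖Δx‖/‖x‖ = 0.1209
so the bound is sharp here: realised error equals the bound

0.1209
0.1209


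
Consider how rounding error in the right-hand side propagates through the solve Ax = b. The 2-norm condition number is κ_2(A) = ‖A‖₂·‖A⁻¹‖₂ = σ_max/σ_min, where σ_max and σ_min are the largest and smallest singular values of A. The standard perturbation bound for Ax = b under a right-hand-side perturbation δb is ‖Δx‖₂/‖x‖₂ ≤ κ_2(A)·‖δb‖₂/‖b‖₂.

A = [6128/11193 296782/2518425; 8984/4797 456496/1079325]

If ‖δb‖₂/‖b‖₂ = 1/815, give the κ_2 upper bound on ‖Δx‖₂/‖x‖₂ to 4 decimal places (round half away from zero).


0.4522

AᵀA = [4292872000/1127549241 8692998560/10147943169; 8692998560/10147943169 17606011684/91331488521]; tr = 217328164/54331641, det = 6400/54331641
λ_max, λ_min = (217328164/54331641 ± √47230139977601296/2951927213752881)/2 = 4, 1600/54331641
σ_max=√4=2, σ_min=√(1600/54331641)=(40/7371) → κ = 368.5500
bound on ‖Δx‖/‖x‖: κ·ε = 368.5500·1/815 = 0.4522


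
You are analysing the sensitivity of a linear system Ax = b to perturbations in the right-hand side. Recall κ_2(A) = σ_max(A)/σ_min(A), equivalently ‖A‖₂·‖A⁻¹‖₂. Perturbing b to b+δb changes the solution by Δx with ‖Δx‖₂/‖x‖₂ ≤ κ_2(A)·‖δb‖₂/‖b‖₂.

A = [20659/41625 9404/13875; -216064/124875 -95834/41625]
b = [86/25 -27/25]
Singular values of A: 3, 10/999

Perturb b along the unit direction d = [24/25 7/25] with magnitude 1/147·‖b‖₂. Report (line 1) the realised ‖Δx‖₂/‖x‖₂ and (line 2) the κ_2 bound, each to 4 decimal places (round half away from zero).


largest singular value 3, smallest 10/999
κ_2(A) = 3 / (10/999) = 299.7000
bound on ‖Δx‖/‖x‖: κ·ε = 299.7000·1/147 = 2.0388
solve Ax = b  →  x = [-239.3600 180.3533]
2-norm of b is 3.6056; of x, 299.7007
re-solving with b+δb shifts x by Δx of norm 2.4503
relative error = 0.0082
tightness: 0.0082 against a bound of 2.0388 (unrounded ratio ≈ 0.0040)

0.0082
2.0388


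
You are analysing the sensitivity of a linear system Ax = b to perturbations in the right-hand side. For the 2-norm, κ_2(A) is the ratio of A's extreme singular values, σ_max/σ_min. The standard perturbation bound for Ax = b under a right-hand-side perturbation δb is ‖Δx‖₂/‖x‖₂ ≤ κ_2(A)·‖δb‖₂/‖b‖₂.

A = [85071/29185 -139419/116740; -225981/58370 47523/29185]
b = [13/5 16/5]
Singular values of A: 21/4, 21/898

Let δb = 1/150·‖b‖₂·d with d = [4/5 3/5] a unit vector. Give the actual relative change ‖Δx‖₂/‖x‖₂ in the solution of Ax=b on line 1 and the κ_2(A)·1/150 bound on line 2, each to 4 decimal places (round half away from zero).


σ_max = 21/4, σ_min = 21/898
κ = σ_max/σ_min = (21/4)/(21/898) = 224.5000
worst-case relative error ≤ 224.5000 × 1/150 = 1.4967
solve Ax = b  →  x = [65.6117 157.9634]
‖b‖₂ = 4.1231 and ‖x‖₂ = 171.0477
with δb = [0.0220 0.0165], A·Δx = δb → ‖Δx‖ = 1.1754
relative error = 0.0069
tightness: 0.0069 against a bound of 1.4967 (unrounded ratio ≈ 0.0046)

0.0069
1.4967


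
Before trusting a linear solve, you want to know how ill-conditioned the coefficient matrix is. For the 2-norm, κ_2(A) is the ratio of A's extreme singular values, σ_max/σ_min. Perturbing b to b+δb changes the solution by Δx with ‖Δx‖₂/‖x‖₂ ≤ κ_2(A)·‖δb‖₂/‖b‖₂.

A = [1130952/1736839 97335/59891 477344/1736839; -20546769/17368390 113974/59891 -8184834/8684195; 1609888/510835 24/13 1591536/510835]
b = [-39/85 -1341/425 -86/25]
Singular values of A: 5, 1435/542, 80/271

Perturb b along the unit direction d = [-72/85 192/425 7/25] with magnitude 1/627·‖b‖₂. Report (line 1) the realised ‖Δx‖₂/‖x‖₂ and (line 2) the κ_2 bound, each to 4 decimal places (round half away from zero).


0.0037
0.0270

largest singular value 5, smallest 80/271
κ_2(A) = 5 / (80/271) = 16.9375
κ_2(A)·‖δb‖/‖b‖ = 0.0270
solve Ax = b  →  x = [4.5869 -1.2767 -4.9874]
2-norm of b is 4.6904; of x, 6.8953
δb = ε·‖b‖·d = [-0.0063 0.0034 0.0021]; solving A·Δx = δb gives ‖Δx‖ = 0.0253
dividing the unrounded norms, ‖Δx‖/‖x‖ = 0.0037
tightness: 0.0037 against a bound of 0.0270 (unrounded ratio ≈ 0.1360)


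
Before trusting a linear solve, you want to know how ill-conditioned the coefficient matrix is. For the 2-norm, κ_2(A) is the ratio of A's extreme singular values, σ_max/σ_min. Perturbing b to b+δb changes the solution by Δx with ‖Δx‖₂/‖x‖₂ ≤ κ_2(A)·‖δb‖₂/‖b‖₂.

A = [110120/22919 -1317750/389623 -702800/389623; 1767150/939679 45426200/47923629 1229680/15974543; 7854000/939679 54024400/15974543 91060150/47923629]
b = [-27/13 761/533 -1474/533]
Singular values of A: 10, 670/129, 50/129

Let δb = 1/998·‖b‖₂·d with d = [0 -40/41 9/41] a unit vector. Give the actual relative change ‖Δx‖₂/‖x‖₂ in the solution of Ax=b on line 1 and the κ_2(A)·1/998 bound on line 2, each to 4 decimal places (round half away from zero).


0.0019
0.0259

from the listed singular values, σ₁ = 10, σ_n = 50/129
condition number: 10 ÷ (50/129) = 25.8000
perturbation bound = 25.8000·1/998 = 0.0259
solve Ax = b  →  x = [-0.3349 2.5359 -4.4955]
2-norm of b is 3.7417; of x, 5.1723
with δb = [0.0000 -0.0037 0.0008], A·Δx = δb → ‖Δx‖ = 0.0097
relative error = 0.0019
realised/bound (from unrounded values) ≈ 0.0723


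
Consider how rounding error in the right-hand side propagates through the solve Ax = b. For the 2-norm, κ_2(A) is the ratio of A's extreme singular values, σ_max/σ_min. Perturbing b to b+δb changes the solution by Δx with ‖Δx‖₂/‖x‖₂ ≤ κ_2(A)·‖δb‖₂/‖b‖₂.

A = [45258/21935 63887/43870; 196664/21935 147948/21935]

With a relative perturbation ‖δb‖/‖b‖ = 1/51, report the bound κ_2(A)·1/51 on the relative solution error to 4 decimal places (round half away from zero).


AᵀA = [4845332/57245 3633759/57245; 3633759/57245 10902557/228980]; tr = 6056777/45796, det = 8464/11449
λ_max, λ_min = (6056777/45796 ± √36678345750225/2097273616)/2 = 529/4, 64/11449
σ_max=√(529/4)=(23/2), σ_min=√(64/11449)=(8/107) → κ = 153.8125
bound on ‖Δx‖/‖x‖: κ·ε = 153.8125·1/51 = 3.0159

3.0159


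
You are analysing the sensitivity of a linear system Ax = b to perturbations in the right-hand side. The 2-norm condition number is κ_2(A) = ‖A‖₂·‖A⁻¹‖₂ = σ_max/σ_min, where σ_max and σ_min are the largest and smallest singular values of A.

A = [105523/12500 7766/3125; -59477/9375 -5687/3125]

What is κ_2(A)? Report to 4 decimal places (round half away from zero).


AᵀA = [6272645929/56250000 76229153/2343750; 76229153/2343750 3706109/390625]; tr = 10890121/90000, det = 14641/90000
eigenvalues of AᵀA: λ = (tr ± √(tr²−4·det))/2 = 121, 121/90000
κ_2(A) = √(λ_max/λ_min) = √(121 / (121/90000)) = 300.0000

300.0000


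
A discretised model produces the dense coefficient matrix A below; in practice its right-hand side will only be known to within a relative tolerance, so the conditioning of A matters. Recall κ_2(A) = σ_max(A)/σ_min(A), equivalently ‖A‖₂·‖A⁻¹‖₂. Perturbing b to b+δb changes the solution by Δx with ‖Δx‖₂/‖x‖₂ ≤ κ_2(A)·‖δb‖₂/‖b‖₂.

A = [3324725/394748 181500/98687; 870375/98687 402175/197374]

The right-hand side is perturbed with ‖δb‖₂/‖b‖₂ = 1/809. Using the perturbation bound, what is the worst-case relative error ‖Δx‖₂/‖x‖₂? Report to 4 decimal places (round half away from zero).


0.2052

M = AᵀA = [27556050625/185286544 774984375/23160818; 774984375/23160818 349005625/46321636]. tr(M)=17223125/110224, det(M)=390625/440896
solving λ² − 17223125/110224·λ + 390625/440896 = 0 gives λ = 625/4, 625/110224
κ = σ_max/σ_min = (25/2)/(25/332) = 166.0000
perturbation bound = 166.0000·1/809 = 0.2052


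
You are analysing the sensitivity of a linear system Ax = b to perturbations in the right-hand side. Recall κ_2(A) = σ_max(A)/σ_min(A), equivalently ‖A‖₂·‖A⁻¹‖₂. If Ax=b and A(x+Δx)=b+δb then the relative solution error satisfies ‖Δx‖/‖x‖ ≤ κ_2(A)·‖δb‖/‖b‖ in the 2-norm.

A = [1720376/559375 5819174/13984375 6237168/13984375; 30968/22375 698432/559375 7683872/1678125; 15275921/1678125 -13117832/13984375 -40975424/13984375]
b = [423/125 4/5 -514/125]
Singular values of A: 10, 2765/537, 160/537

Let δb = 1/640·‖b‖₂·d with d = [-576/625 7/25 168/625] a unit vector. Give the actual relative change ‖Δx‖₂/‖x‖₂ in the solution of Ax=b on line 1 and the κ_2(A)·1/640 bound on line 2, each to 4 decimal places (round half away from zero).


0.0021
0.0524

largest singular value 10, smallest 160/537
κ_2(A) = 10 / (160/537) = 33.5625
perturbation bound = 33.5625·1/640 = 0.0524
solve Ax = b  →  x = [-0.1792 13.0159 -3.3204]
‖b‖ = 5.3852, ‖x‖ = 13.4340
re-solving with b+δb shifts x by Δx of norm 0.0282
relative error = 0.0021
tightness: 0.0021 against a bound of 0.0524 (unrounded ratio ≈ 0.0401)


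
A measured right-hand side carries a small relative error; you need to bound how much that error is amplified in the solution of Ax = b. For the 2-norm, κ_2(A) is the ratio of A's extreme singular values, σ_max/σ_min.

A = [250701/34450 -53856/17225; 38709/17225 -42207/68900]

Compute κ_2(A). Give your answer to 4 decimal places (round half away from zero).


form AᵀA = [110151261/1898884 -45819675/1898884; -45819675/1898884 77102289/7595536] with trace 3063357/44944 and determinant 1185921/179776
char-poly roots: 1089/16 and 1089/11236
κ_2(A) = √(λ_max/λ_min) = √((1089/16) / (1089/11236)) = 26.5000

26.5000


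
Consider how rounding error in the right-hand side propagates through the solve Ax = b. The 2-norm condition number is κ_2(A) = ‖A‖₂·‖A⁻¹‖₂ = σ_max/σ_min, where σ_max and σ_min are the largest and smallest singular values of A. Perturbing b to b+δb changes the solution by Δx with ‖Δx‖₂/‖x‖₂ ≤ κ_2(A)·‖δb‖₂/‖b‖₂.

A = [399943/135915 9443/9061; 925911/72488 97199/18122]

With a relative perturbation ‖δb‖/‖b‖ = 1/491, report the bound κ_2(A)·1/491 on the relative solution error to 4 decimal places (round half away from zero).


0.1662

M = AᵀA = [9295387237/54100800 64539923/901680; 64539923/901680 448649/15028]. tr(M)=839271049/4161600, det(M)=25411681/4161600
char-poly roots: 5041/25 and 5041/166464
κ_2(A) = √(λ_max/λ_min) = √((5041/25) / (5041/166464)) = 81.6000
bound on ‖Δx‖/‖x‖: κ·ε = 81.6000·1/491 = 0.1662


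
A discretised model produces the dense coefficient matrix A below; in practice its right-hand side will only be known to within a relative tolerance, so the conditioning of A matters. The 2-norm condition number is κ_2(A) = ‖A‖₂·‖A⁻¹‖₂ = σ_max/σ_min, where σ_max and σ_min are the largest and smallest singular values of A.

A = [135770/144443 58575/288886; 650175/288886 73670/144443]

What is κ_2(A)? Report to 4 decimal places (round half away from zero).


form AᵀA = [2937642025/493817284 165240000/123454321; 165240000/123454321 148758025/493817284] with trace 918025/146882 and determinant 625/1175056
solving λ² − 918025/146882·λ + 625/1175056 = 0 gives λ = 25/4, 25/293764
so κ_2 = √((25/4) / (25/293764)) = 271.0000

271.0000


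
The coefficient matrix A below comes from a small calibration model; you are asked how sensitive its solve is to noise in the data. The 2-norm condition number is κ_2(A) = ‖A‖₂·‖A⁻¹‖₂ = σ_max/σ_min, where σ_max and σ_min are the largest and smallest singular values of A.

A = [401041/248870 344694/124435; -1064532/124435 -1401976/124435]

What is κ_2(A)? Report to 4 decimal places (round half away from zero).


M = AᵀA = [2792235217/36844900 928950939/9211225; 928950939/9211225 1239946852/9211225]. tr(M)=310080905/1473796, det(M)=11316496/368449
solving λ² − 310080905/1473796·λ + 11316496/368449 = 0 gives λ = 841/4, 53824/368449
σ_max=√(841/4)=(29/2), σ_min=√(53824/368449)=(232/607) → κ = 37.9375

37.9375


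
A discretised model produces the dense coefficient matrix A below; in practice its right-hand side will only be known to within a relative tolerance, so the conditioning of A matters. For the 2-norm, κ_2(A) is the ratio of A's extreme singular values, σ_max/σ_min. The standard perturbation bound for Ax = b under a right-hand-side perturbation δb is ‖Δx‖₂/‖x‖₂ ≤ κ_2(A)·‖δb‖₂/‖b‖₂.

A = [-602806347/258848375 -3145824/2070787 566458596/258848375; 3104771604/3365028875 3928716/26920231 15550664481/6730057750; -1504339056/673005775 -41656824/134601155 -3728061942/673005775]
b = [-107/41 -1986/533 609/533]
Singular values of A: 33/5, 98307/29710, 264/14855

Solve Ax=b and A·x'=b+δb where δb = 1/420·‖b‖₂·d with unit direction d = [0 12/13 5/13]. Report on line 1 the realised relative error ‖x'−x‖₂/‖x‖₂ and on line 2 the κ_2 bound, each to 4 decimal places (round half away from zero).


from the listed singular values, σ₁ = 33/5, σ_n = 264/14855
condition number: (33/5) ÷ (264/14855) = 371.3750
perturbation bound = 371.3750·1/420 = 0.8842
solve Ax = b  →  x = [76.6457 -148.6628 -22.8285]
2-norm of b is 4.6904; of x, 168.8085
δb = ε·‖b‖·d = [0.0000 0.0103 0.0043]; solving A·Δx = δb gives ‖Δx‖ = 0.6284
relative error = 0.0037
tightness: 0.0037 against a bound of 0.8842 (unrounded ratio ≈ 0.0042)

0.0037
0.8842


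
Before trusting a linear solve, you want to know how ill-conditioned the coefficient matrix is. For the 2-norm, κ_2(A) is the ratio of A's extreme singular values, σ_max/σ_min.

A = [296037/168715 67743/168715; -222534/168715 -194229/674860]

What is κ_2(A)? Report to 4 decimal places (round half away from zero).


form AᵀA = [5486371461/1138590049 2468805885/2277180098; 2468805885/2277180098 4446029169/18217440784] with trace 54864945/10837264 and determinant 6561/10837264
char-poly roots: 81/16 and 81/677329
σ_max=√(81/16)=(9/4), σ_min=√(81/677329)=(9/823) → κ = 205.7500

205.7500


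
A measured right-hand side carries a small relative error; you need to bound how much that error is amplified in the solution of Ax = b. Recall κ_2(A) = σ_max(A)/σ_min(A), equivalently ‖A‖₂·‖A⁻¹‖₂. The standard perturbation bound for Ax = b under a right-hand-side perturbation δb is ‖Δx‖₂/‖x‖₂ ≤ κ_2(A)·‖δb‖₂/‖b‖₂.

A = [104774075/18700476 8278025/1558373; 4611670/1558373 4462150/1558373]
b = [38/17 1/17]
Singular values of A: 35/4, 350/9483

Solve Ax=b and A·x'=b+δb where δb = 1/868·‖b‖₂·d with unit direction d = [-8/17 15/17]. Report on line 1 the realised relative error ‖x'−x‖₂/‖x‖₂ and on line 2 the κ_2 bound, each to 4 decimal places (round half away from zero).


0.0026
0.2731

largest singular value 35/4, smallest 350/9483
condition number: (35/4) ÷ (350/9483) = 237.0750
κ_2(A)·‖δb‖/‖b‖ = 0.2731
solve Ax = b  →  x = [18.8512 -19.4624]
‖b‖₂ = 2.2361 and ‖x‖₂ = 27.0952
with δb = [-0.0012 0.0023], A·Δx = δb → ‖Δx‖ = 0.0698
dividing the unrounded norms, ‖Δx‖/‖x‖ = 0.0026
tightness: 0.0026 against a bound of 0.2731 (unrounded ratio ≈ 0.0094)


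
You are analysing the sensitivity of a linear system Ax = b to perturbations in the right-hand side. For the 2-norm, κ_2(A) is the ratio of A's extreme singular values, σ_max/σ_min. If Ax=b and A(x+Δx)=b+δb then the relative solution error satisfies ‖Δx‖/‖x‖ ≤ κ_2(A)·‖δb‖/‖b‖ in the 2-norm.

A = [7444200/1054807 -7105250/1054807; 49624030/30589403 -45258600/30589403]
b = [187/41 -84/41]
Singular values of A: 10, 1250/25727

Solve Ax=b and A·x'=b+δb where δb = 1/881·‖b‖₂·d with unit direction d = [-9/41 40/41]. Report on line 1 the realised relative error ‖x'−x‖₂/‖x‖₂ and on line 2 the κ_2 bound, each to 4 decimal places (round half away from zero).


0.0019
0.2336

σ_max = 10, σ_min = 1250/25727
κ = σ_max/σ_min = 10/(1250/25727) = 205.8160
worst-case relative error ≤ 205.8160 × 1/881 = 0.2336
solve Ax = b  →  x = [-42.2930 -44.9876]
2-norm of b is 5.0000; of x, 61.7461
re-solving with b+δb shifts x by Δx of norm 0.1168
relative error = 0.0019
tightness: 0.0019 against a bound of 0.2336 (unrounded ratio ≈ 0.0081)


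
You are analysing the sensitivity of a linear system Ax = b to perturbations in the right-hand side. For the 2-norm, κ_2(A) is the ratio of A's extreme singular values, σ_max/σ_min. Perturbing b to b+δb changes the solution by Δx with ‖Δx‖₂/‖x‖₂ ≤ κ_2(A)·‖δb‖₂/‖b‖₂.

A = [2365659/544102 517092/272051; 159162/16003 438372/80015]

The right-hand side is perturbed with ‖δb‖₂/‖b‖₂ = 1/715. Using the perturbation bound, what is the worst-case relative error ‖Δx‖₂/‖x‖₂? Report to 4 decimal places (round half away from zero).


M = AᵀA = [206395037505/1751757316 137410141014/2189696645; 137410141014/2189696645 368175955104/10948483225]. tr(M)=22950102969/151536100, det(M)=915546564/37884025
λ_max, λ_min = (22950102969/151536100 ± √524487412596871248561/22963189603210000)/2 = 15129/100, 242064/1515361
σ_max=√(15129/100)=(123/10), σ_min=√(242064/1515361)=(492/1231) → κ = 30.7750
worst-case relative error ≤ 30.7750 × 1/715 = 0.0430

0.0430


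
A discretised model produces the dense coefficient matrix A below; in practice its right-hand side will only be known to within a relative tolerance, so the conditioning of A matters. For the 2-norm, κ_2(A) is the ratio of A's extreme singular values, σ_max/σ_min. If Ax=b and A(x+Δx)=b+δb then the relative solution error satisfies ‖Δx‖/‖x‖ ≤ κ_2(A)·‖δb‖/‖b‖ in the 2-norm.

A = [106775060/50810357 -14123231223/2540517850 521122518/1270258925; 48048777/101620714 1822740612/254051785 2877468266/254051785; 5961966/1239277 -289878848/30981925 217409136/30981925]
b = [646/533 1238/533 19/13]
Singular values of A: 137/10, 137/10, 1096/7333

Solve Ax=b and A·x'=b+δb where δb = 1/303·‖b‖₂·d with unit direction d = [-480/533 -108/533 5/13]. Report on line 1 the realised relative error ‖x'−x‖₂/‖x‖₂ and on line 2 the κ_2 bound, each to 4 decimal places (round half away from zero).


0.0099
0.3025

largest singular value 137/10, smallest 1096/7333
κ_2(A) = (137/10) / (1096/7333) = 91.6625
worst-case relative error ≤ 91.6625 × 1/303 = 0.3025
solve Ax = b  →  x = [6.2322 2.0385 -1.3464]
‖b‖₂ = 3.0000 and ‖x‖₂ = 6.6939
Δx = A⁻¹·δb where δb = 1/303·3.0000·d; ‖Δx‖ = 0.0662
dividing the unrounded norms, ‖Δx‖/‖x‖ = 0.0099
so the bound overstates the realised error by a factor of ≈ 30.5687 (computed from the unrounded values)


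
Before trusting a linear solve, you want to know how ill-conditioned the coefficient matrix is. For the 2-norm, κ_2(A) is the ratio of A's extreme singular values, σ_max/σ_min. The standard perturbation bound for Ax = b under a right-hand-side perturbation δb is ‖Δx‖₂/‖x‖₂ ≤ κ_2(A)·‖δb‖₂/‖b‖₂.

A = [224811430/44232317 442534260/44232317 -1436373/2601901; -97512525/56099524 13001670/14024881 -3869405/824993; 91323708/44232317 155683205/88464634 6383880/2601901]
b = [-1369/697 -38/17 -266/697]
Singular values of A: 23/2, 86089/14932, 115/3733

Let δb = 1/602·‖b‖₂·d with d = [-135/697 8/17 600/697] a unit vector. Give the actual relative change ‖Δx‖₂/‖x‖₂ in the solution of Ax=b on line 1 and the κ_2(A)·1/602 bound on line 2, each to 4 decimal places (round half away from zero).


0.0050
0.6201

largest singular value 23/2, smallest 115/3733
condition number: (23/2) ÷ (115/3733) = 373.3000
perturbation bound = 373.3000·1/602 = 0.6201
solve Ax = b  →  x = [26.4746 -14.3169 -12.1647]
2-norm of b is 3.0000; of x, 32.4632
re-solving with b+δb shifts x by Δx of norm 0.1618
dividing the unrounded norms, ‖Δx‖/‖x‖ = 0.0050
realised/bound (from unrounded values) ≈ 0.0080


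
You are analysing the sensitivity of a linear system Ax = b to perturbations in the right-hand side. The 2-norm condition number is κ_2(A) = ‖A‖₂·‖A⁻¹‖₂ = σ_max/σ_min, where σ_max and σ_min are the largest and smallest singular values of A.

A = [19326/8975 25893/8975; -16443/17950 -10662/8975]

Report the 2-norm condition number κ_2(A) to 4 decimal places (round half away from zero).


179.5000

AᵀA = [1764349353/322202500 588065751/80550625; 588065751/80550625 784125693/80550625]; tr = 39206817/2577620, det = 2313441/322202500
λ_max, λ_min = (39206817/2577620 ± √38424591944354889/166103121610000)/2 = 1521/100, 1521/3222025
κ = σ_max/σ_min = (39/10)/(39/1795) = 179.5000


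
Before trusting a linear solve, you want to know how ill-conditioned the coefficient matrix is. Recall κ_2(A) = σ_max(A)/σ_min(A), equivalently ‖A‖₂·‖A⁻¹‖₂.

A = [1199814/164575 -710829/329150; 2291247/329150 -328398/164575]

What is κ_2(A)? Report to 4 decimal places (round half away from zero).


227.0000

form AᵀA = [13089212073/128822500 -954401616/32205625; -954401616/32205625 1113744177/128822500] with trace 11362365/103058 and determinant 194481/824464
char-poly roots: 441/4 and 441/206116
κ_2(A) = √(λ_max/λ_min) = √((441/4) / (441/206116)) = 227.0000


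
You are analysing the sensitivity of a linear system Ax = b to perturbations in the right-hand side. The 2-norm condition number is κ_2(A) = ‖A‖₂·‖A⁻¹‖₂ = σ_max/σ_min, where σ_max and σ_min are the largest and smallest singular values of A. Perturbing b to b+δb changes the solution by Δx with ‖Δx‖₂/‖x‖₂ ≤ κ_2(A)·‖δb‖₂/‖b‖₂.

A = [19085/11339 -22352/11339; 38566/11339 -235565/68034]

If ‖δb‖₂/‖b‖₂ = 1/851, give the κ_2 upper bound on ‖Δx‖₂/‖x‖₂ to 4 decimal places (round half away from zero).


0.0405

AᵀA = [6406829/444889 -20145895/1334667; -20145895/1334667 254245321/16016004]; tr = 576565/19044, det = 14641/19044
solving λ² − 576565/19044·λ + 14641/19044 = 0 gives λ = 121/4, 121/4761
κ_2(A) = √(λ_max/λ_min) = √((121/4) / (121/4761)) = 34.5000
κ_2(A)·‖δb‖/‖b‖ = 0.0405


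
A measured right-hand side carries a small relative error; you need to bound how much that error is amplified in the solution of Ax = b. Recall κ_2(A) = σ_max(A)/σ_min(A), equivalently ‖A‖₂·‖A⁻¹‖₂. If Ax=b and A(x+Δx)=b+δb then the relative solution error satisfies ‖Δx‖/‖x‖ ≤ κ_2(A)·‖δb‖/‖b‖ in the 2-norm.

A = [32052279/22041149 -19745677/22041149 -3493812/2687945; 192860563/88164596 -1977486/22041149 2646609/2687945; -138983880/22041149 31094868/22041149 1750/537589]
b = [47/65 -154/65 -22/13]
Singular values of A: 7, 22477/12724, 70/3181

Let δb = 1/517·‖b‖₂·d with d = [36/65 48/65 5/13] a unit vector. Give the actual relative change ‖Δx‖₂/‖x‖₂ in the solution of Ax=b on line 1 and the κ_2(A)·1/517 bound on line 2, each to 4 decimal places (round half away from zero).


σ_max = 7, σ_min = 70/3181
condition number: 7 ÷ (70/3181) = 318.1000
bound on ‖Δx‖/‖x‖: κ·ε = 318.1000·1/517 = 0.6153
solve Ax = b  →  x = [18.4597 81.3921 -36.0011]
‖b‖₂ = 3.0000 and ‖x‖₂ = 90.8929
Δx = A⁻¹·δb where δb = 1/517·3.0000·d; ‖Δx‖ = 0.2637
dividing the unrounded norms, ‖Δx‖/‖x‖ = 0.0029
so the bound overstates the realised error by a factor of ≈ 212.0834 (computed from the unrounded values)

0.0029
0.6153


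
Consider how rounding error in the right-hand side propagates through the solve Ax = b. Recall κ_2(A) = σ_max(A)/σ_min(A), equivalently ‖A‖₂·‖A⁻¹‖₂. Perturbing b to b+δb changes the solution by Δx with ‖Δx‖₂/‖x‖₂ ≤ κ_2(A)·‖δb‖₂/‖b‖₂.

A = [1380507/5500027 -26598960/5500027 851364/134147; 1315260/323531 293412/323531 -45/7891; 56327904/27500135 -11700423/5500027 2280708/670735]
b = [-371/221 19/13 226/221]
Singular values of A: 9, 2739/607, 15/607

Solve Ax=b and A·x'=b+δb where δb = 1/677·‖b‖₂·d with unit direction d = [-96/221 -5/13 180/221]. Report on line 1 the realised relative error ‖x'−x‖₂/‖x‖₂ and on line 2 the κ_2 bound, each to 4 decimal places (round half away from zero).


0.0036
0.5380

σ_max = 9, σ_min = 15/607
κ = σ_max/σ_min = 9/(15/607) = 364.2000
κ_2(A)·‖δb‖/‖b‖ = 0.5380
solve Ax = b  →  x = [-6.6886 31.7461 24.1911]
‖b‖₂ = 2.4495 and ‖x‖₂ = 40.4692
with δb = [-0.0016 -0.0014 0.0029], A·Δx = δb → ‖Δx‖ = 0.1464
relative error = 0.0036
so the bound overstates the realised error by a factor of ≈ 148.6935 (computed from the unrounded values)


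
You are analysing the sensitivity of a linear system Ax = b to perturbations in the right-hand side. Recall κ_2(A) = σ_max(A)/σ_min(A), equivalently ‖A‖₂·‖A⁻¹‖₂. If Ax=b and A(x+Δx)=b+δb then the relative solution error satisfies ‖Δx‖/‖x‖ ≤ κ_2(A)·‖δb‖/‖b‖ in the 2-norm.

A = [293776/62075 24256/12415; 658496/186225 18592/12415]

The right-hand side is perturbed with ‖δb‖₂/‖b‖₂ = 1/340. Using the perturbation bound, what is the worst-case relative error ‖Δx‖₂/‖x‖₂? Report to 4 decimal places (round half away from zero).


AᵀA = [48414241024/1387190025 1344809984/92479335; 1344809984/92479335 37360640/6165289]; tr = 336215296/8208225, det = 262144/8208225
solving λ² − 336215296/8208225·λ + 262144/8208225 = 0 gives λ = 1024/25, 256/328329
σ_max=√(1024/25)=(32/5), σ_min=√(256/328329)=(16/573) → κ = 229.2000
bound on ‖Δx‖/‖x‖: κ·ε = 229.2000·1/340 = 0.6741

0.6741


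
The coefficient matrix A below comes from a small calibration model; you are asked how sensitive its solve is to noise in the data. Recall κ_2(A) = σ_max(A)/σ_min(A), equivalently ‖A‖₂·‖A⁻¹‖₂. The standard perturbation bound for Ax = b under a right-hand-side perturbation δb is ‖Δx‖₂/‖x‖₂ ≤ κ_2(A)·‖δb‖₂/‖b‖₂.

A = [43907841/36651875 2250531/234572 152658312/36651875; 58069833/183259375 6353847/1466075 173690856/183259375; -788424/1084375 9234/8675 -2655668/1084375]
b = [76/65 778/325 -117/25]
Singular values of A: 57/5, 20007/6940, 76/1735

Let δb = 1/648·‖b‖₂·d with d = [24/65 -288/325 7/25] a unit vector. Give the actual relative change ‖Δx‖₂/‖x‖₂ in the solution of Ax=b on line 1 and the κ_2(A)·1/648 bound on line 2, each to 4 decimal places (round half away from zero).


σ_max = 57/5, σ_min = 76/1735
κ_2(A) = (57/5) / (76/1735) = 260.2500
bound on ‖Δx‖/‖x‖: κ·ε = 260.2500·1/648 = 0.4016
solve Ax = b  →  x = [66.1249 -0.3717 -17.8820]
‖b‖ = 5.3852, ‖x‖ = 68.5011
with δb = [0.0031 -0.0074 0.0023], A·Δx = δb → ‖Δx‖ = 0.1897
dividing the unrounded norms, ‖Δx‖/‖x‖ = 0.0028
realised/bound (from unrounded values) ≈ 0.0069

0.0028
0.4016


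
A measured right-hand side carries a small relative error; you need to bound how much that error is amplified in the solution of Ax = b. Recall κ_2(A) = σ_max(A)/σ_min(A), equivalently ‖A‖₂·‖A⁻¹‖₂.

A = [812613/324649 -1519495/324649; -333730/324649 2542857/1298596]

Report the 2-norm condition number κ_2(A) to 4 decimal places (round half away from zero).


M = AᵀA = [4566364501/623650729 -17123293575/1247301458; -17123293575/1247301458 256851849721/9978411664]. tr(M)=1141569833/34527376, det(M)=279841/34527376
solving λ² − 1141569833/34527376·λ + 279841/34527376 = 0 gives λ = 529/16, 529/2157961
κ_2(A) = √(λ_max/λ_min) = √((529/16) / (529/2157961)) = 367.2500

367.2500


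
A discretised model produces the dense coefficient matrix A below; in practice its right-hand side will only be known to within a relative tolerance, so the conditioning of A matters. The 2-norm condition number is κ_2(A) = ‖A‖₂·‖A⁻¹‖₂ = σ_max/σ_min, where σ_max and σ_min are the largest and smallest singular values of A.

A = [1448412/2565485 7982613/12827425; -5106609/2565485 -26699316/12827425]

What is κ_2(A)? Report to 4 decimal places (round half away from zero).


141.5440

form AᵀA = [1127014112025/263268531409 1183240638720/263268531409; 1183240638720/263268531409 1242520936281/263268531409] with trace 2817520866/313042249 and determinant 1265625/313042249
solving λ² − 2817520866/313042249·λ + 1265625/313042249 = 0 gives λ = 9, 140625/313042249
κ_2(A) = √(λ_max/λ_min) = √(9 / (140625/313042249)) = 141.5440


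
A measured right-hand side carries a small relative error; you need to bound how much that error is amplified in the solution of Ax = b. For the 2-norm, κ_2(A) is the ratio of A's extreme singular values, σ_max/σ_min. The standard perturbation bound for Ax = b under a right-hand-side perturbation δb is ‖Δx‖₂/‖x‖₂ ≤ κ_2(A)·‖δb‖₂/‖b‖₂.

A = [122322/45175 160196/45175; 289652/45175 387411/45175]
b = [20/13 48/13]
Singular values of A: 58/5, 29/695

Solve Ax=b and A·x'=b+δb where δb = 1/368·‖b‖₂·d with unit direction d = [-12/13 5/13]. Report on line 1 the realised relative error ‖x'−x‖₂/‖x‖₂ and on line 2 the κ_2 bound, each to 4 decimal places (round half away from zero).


0.7554
0.7554

σ_max = 58/5, σ_min = 29/695
κ_2(A) = (58/5) / (29/695) = 278.0000
bound on ‖Δx‖/‖x‖: κ·ε = 278.0000·1/368 = 0.7554
solve Ax = b  →  x = [0.2069 0.2759]
‖b‖ = 4.0000, ‖x‖ = 0.3448
with δb = [-0.0100 0.0042], A·Δx = δb → ‖Δx‖ = 0.2605
relative error = 0.7554
tightness: 0.7554 against a bound of 0.7554; the bound is attained (ratio 1)


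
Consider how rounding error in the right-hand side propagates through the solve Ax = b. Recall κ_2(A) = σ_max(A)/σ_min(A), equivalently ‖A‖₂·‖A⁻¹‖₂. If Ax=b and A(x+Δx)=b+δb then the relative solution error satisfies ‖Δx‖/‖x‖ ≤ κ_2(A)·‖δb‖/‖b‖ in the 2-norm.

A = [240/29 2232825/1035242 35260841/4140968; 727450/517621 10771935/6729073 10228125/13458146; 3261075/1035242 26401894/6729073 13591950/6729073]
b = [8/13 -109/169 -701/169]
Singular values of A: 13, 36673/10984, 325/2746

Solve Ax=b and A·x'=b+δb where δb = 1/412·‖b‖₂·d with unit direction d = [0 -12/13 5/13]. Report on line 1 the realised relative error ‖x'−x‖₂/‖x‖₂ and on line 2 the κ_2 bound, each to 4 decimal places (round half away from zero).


σ_max = 13, σ_min = 325/2746
condition number: 13 ÷ (325/2746) = 109.8400
κ_2(A)·‖δb‖/‖b‖ = 0.2666
solve Ax = b  →  x = [6.0654 -3.3685 -4.9695]
2-norm of b is 4.2426; of x, 8.5341
Δx = A⁻¹·δb where δb = 1/412·4.2426·d; ‖Δx‖ = 0.0870
dividing the unrounded norms, ‖Δx‖/‖x‖ = 0.0102
tightness: 0.0102 against a bound of 0.2666 (unrounded ratio ≈ 0.0382)

0.0102
0.2666


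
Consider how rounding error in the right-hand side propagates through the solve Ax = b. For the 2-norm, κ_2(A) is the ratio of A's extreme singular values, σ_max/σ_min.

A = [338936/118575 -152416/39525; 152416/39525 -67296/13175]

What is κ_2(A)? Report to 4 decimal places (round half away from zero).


237.1500

form AᵀA = [12958133824/562401225 -5758886144/187467075; -5758886144/187467075 2559576064/62489025] with trace 1439772736/22496049 and determinant 1638400/22496049
eigenvalues of AᵀA: λ = (tr ± √(tr²−4·det))/2 = 64, 25600/22496049
κ = σ_max/σ_min = 8/(160/4743) = 237.1500


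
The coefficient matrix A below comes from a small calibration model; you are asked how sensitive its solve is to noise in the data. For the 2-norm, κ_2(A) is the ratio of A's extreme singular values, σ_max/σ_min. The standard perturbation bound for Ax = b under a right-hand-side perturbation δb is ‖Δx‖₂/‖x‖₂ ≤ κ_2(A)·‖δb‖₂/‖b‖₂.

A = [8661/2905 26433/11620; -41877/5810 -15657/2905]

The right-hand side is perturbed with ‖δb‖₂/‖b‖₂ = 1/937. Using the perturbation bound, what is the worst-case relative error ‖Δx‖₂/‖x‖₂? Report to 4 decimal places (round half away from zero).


0.3100

AᵀA = [2053734813/33756100 1540272591/33756100; 1540272591/33756100 4620969873/135024400]; tr = 513436365/5400976, det = 2313441/21603904
char-poly roots: 1521/16 and 1521/1350244
so κ_2 = √((1521/16) / (1521/1350244)) = 290.5000
bound on ‖Δx‖/‖x‖: κ·ε = 290.5000·1/937 = 0.3100


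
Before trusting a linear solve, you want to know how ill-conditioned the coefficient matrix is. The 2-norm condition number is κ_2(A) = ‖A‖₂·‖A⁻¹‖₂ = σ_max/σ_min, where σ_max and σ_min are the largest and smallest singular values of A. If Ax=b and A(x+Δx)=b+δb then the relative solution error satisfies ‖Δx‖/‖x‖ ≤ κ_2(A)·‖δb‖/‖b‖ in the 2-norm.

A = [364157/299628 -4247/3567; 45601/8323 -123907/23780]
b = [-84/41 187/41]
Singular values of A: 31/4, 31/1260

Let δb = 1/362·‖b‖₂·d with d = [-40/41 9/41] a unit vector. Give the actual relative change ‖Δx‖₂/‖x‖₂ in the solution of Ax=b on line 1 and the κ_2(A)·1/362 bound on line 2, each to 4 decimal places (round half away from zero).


0.0046
0.8702

from the listed singular values, σ₁ = 31/4, σ_n = 31/1260
κ = σ_max/σ_min = (31/4)/(31/1260) = 315.0000
worst-case relative error ≤ 315.0000 × 1/362 = 0.8702
solve Ax = b  →  x = [84.4672 87.9422]
2-norm of b is 5.0000; of x, 121.9366
Δx = A⁻¹·δb where δb = 1/362·5.0000·d; ‖Δx‖ = 0.5614
realised ‖Δx‖/‖x‖ = 0.0046
tightness: 0.0046 against a bound of 0.8702 (unrounded ratio ≈ 0.0053)


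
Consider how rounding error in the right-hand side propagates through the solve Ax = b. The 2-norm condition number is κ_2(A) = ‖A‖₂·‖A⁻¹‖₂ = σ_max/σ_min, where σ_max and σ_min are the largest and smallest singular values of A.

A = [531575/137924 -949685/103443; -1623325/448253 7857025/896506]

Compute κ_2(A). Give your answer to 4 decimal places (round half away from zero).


M = AᵀA = [106917490625/3822701584 -192441258625/2867026188; -192441258625/2867026188 1385589842725/8601078564]. tr(M)=38488856725/203575824, det(M)=228765625/814303296
solving λ² − 38488856725/203575824·λ + 228765625/814303296 = 0 gives λ = 3025/16, 75625/50893956
so κ_2 = √((3025/16) / (75625/50893956)) = 356.7000

356.7000


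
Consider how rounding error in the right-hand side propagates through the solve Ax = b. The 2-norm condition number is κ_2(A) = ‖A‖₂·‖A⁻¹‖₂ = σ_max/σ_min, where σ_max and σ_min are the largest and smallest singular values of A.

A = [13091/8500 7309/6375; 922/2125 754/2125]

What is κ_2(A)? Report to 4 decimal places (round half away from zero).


AᵀA = [295961/115600 166439/86700; 166439/86700 93661/65025]; tr = 166489/41616, det = 25/10404
eigenvalues of AᵀA: λ = (tr ± √(tr²−4·det))/2 = 4, 25/41616
κ_2(A) = √(λ_max/λ_min) = √(4 / (25/41616)) = 81.6000

81.6000


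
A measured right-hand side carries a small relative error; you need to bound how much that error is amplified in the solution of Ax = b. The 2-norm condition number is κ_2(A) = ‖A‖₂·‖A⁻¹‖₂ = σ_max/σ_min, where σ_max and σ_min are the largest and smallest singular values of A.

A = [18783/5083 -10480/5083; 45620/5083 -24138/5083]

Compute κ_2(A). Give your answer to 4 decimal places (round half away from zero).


AᵀA = [847193/8993 -451800/8993; -451800/8993 241028/8993]; tr = 64013/529, det = 484/529
eigenvalues of AᵀA: λ = (tr ± √(tr²−4·det))/2 = 121, 4/529
so κ_2 = √(121 / (4/529)) = 126.5000

126.5000


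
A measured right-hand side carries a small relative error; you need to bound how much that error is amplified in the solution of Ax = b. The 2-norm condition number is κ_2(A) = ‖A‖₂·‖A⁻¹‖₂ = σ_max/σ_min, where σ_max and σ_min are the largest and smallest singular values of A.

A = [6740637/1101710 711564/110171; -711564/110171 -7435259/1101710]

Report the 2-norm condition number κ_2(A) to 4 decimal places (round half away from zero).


AᵀA = [114231295809/1443240100 5997061392/72162005; 5997061392/72162005 125939844241/1443240100]; tr = 5711561/34322, det = 30769209/171610000
char-poly roots: 16641/100 and 1849/1716100
so κ_2 = √((16641/100) / (1849/1716100)) = 393.0000

393.0000
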